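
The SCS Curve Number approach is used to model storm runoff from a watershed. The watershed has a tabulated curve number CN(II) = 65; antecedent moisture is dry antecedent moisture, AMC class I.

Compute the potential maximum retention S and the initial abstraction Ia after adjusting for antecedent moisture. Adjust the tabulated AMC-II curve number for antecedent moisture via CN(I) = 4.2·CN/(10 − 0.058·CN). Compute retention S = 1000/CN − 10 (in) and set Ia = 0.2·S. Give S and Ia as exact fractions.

CN(I) from CN(II)=65: (4.2·65)/(10 − 0.058·65) = 3900/89 ≈ 43.820
Retention S: 1000/CN − 10 with CN=43.820 → S = 500/39 ≈ 12.821 in
Initial abstraction Ia = S/5 = (500/39)/5 = 100/39 ≈ 2.564 in

S = 500/39 in ≈ 12.821 in; Ia = 100/39 in ≈ 2.564 in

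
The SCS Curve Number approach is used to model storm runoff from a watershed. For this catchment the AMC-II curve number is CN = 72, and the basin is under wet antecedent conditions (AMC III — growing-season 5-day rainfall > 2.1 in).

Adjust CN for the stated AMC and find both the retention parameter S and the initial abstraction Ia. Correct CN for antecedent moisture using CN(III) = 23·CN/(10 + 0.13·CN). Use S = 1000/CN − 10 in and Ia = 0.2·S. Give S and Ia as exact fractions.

Wet (AMC III): CN(III) = 23·72/(10 + 0.13·72) = 1656/(484/25) = 10350/121 ≈ 85.537
S = 1000/(10350/121) − 10 = 350/207 in ≈ 1.691 in
Ia = 0.2S: 0.2·1.691 = 0.338 in (exactly 70/207)

S = 350/207 in ≈ 1.691 in; Ia = 70/207 in ≈ 0.338 in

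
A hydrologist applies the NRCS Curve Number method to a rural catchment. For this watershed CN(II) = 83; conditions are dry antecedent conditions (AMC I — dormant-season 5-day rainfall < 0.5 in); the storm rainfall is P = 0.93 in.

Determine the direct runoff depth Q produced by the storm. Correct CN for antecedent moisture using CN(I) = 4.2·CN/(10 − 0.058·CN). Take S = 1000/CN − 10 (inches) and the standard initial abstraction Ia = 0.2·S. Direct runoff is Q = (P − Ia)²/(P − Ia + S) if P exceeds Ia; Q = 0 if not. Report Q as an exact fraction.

Dry (AMC I): CN(I) = 4.2·83/(10 − 0.058·83) = (1743/5)/(2593/500) = 174300/2593 ≈ 67.219
Max retention: S = 1000/(174300/2593) − 10 = 8500/1743 in (≈ 4.877 in)
Initial abstraction Ia = S/5 = (8500/1743)/5 = 1700/1743 ≈ 0.975 in
P = 0.930 ≤ Ia = 0.975 in: entire storm abstracted, Q = 0.

Q = 0 in ≈ 0.000 in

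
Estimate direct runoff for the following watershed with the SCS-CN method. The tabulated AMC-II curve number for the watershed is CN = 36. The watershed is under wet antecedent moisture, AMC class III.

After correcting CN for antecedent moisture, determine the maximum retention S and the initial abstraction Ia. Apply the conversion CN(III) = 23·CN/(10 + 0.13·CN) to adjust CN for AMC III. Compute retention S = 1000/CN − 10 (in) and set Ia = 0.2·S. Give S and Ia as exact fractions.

CN(III) from CN(II)=36: (23·36)/(10 + 0.13·36) = 20700/367 ≈ 56.403
Retention S: 1000/CN − 10 with CN=56.403 → S = 1600/207 ≈ 7.729 in
Ia = 0.2S: 0.2·7.729 = 1.546 in (exactly 320/207)

S = 1600/207 in ≈ 7.729 in; Ia = 320/207 in ≈ 1.546 in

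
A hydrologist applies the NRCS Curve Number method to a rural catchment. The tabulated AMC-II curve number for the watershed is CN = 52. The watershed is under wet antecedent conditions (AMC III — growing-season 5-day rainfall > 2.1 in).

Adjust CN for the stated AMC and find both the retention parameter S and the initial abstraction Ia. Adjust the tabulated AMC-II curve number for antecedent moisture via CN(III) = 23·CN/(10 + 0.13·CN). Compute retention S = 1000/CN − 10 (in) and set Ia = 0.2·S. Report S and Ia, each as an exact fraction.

Adjust CN=52 to AMC III: 23·52/(10 + 0.13·52) → 1196 ÷ (419/25) = 29900/419 ≈ 71.360
S = 1000/(29900/419) − 10 = 1200/299 in ≈ 4.013 in
Ia = 0.2S: 0.2·4.013 = 0.803 in (exactly 240/299)

S = 1200/299 in ≈ 4.013 in; Ia = 240/299 in ≈ 0.803 in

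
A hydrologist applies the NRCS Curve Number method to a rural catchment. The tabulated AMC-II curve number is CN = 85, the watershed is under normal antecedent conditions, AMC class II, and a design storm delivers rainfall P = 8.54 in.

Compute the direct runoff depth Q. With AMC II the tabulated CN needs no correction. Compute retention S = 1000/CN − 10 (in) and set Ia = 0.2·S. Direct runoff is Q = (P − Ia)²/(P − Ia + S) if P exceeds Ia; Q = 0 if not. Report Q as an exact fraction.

AMC II — tabulated CN = 85 applies directly.
Max retention: S = 1000/85 − 10 = 30/17 in (≈ 1.765 in)
Initial abstraction Ia = S/5 = (30/17)/5 = 6/17 ≈ 0.353 in
Since P=8.540 > Ia=0.353: effective rainfall P−Ia = 6959/850 in
Q = (6959/850)²/((6959/850) + 30/17) = (48427681/722500)/(8459/850) = 48427681/7190150 in ≈ 6.735 in

Q = 48427681/7190150 in ≈ 6.735 in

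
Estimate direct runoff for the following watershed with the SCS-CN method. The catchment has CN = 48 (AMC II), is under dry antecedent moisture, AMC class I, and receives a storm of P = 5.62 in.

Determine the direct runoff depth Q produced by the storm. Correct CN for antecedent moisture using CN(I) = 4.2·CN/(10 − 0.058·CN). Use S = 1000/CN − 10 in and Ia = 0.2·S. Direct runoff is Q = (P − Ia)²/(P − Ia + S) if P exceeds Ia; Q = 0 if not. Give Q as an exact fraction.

CN(I) from CN(II)=48: (4.2·48)/(10 − 0.058·48) = 12600/451 ≈ 27.938
S = 1000/(12600/451) − 10 = 1625/63 in ≈ 25.794 in
Ia = 0.2S: 0.2·25.794 = 5.159 in (exactly 325/63)
Since P=5.620 > Ia=5.159: effective rainfall P−Ia = 1453/3150 in
Q: (1453/3150)² ÷ (82703/3150) = 2111209/260514450 in (≈ 0.008 in)

Q = 2111209/260514450 in ≈ 0.008 in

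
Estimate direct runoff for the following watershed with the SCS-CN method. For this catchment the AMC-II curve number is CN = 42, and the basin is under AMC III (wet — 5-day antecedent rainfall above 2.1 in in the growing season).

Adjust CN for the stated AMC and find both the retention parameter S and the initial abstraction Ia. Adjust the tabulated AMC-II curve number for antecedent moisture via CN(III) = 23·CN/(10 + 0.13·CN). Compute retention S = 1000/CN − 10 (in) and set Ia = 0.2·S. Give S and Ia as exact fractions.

S = 2900/483 in ≈ 6.004 in; Ia = 580/483 in ≈ 1.201 in

Adjust CN=42 to AMC III: 23·42/(10 + 0.13·42) → 966 ÷ (773/50) = 48300/773 ≈ 62.484
S = 1000/(48300/773) − 10 = 2900/483 in ≈ 6.004 in
Ia = 0.2S: 0.2·6.004 = 1.201 in (exactly 580/483)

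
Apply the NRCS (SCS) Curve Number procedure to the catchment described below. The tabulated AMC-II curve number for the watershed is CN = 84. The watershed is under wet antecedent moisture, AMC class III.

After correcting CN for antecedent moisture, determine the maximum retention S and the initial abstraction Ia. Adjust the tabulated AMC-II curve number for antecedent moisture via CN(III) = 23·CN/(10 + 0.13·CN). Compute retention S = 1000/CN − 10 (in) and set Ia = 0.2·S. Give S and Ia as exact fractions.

CN(III) from CN(II)=84: (23·84)/(10 + 0.13·84) = 48300/523 ≈ 92.352
Retention S: 1000/CN − 10 with CN=92.352 → S = 400/483 ≈ 0.828 in
Ia = 0.2·(400/483) = 80/483 in ≈ 0.166 in

S = 400/483 in ≈ 0.828 in; Ia = 80/483 in ≈ 0.166 in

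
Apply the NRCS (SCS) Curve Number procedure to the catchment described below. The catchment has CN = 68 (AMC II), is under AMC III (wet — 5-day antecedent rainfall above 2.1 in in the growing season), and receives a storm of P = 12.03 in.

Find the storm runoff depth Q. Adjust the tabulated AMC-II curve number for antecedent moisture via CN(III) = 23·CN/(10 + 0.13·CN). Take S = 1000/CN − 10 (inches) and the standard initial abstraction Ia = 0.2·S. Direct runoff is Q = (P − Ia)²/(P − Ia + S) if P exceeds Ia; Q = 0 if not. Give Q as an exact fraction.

Wet (AMC III): CN(III) = 23·68/(10 + 0.13·68) = 1564/(471/25) = 39100/471 ≈ 83.015
Retention S: 1000/CN − 10 with CN=83.015 → S = 800/391 ≈ 2.046 in
Ia = 0.2S: 0.2·2.046 = 0.409 in (exactly 160/391)
Excess rainfall: 12.030 − 0.409 = 11.621 in; P > Ia so Q > 0
Q = (454373/39100)²/((454373/39100) + 800/391) = (206454823129/1528810000)/(534373/39100) = 206454823129/20893984300 in ≈ 9.881 in

Q = 206454823129/20893984300 in ≈ 9.881 in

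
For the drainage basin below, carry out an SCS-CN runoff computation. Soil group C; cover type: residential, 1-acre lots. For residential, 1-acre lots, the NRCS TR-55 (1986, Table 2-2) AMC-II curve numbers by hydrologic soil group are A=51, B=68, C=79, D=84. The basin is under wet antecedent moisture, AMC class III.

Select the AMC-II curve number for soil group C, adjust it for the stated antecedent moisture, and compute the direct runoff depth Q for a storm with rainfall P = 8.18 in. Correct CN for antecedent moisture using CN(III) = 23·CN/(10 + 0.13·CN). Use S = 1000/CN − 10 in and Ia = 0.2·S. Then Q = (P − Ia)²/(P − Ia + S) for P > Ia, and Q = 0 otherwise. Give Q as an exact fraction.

Q = 521504955409/75146850050 in ≈ 6.940 in

NRCS table: residential, 1-acre lots, soil group C → CN(II) = 79
Wet (AMC III): CN(III) = 23·79/(10 + 0.13·79) = 1817/(2027/100) = 181700/2027 ≈ 89.640
S = 1000/(181700/2027) − 10 = 2100/1817 in ≈ 1.156 in
Ia = 0.2·(2100/1817) = 420/1817 in ≈ 0.231 in
Since P=8.180 > Ia=0.231: effective rainfall P−Ia = 722153/90850 in
Q: (722153/90850)² ÷ (827153/90850) = 521504955409/75146850050 in (≈ 6.940 in)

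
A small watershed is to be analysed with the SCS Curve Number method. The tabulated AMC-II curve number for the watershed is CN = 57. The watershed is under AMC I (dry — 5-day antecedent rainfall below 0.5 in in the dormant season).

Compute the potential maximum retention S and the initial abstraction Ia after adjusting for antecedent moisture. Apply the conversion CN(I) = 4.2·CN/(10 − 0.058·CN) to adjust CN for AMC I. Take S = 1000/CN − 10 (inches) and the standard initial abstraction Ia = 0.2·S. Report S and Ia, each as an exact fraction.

S = 21500/1197 in ≈ 17.962 in; Ia = 4300/1197 in ≈ 3.592 in

Adjust CN=57 to AMC I: 4.2·57/(10 − 0.058·57) → (1197/5) ÷ (3347/500) = 119700/3347 ≈ 35.763
Retention S: 1000/CN − 10 with CN=35.763 → S = 21500/1197 ≈ 17.962 in
Initial abstraction Ia = S/5 = (21500/1197)/5 = 4300/1197 ≈ 3.592 in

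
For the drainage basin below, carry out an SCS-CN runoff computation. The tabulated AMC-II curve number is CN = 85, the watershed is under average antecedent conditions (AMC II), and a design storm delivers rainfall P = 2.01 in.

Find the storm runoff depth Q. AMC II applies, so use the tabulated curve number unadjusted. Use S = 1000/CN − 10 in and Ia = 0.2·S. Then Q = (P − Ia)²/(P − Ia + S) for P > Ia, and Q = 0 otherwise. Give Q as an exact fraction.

Q = 2645163/3296300 in ≈ 0.802 in

AMC II — tabulated CN = 85 applies directly.
Max retention: S = 1000/85 − 10 = 30/17 in (≈ 1.765 in)
Ia = 0.2S: 0.2·1.765 = 0.353 in (exactly 6/17)
Since P=2.010 > Ia=0.353: effective rainfall P−Ia = 2817/1700 in
Q: (2817/1700)² ÷ (5817/1700) = 2645163/3296300 in (≈ 0.802 in)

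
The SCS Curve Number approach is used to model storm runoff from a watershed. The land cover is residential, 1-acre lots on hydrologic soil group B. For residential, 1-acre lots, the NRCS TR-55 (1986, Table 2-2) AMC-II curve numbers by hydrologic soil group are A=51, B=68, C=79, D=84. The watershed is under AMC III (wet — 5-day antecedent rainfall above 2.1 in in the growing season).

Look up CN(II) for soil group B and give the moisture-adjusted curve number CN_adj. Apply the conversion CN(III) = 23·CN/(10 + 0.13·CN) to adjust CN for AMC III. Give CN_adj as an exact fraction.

CN_adj = 39100/471 ≈ 83.015

NRCS table: residential, 1-acre lots, soil group B → CN(II) = 68
Wet (AMC III): CN(III) = 23·68/(10 + 0.13·68) = 1564/(471/25) = 39100/471 ≈ 83.015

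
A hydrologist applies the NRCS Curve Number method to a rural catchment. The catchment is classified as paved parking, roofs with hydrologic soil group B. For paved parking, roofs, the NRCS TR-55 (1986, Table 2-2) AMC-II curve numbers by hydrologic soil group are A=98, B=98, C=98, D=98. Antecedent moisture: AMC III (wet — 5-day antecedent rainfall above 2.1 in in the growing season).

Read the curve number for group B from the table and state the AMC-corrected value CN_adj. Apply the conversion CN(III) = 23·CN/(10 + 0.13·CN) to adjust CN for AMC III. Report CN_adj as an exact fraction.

CN_adj = 112700/1137 ≈ 99.120

NRCS table: paved parking, roofs, soil group B → CN(II) = 98
CN(III) from CN(II)=98: (23·98)/(10 + 0.13·98) = 112700/1137 ≈ 99.120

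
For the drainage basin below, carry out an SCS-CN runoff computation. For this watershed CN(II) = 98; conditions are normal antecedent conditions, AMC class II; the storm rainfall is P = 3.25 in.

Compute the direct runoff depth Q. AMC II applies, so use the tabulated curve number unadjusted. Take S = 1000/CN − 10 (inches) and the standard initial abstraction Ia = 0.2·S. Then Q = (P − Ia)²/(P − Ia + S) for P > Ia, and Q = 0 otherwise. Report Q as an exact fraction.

Q = 395641/131124 in ≈ 3.017 in

CN(II) = 98; AMC II needs no correction.
S = 1000/98 − 10 = 10/49 in ≈ 0.204 in
Ia = 0.2·(10/49) = 2/49 in ≈ 0.041 in
Excess rainfall: 3.250 − 0.041 = 3.209 in; P > Ia so Q > 0
Runoff Q = (P−Ia)²/(P−Ia+S) = (3.209)²/(3.209+0.204) = 395641/131124 ≈ 3.017 in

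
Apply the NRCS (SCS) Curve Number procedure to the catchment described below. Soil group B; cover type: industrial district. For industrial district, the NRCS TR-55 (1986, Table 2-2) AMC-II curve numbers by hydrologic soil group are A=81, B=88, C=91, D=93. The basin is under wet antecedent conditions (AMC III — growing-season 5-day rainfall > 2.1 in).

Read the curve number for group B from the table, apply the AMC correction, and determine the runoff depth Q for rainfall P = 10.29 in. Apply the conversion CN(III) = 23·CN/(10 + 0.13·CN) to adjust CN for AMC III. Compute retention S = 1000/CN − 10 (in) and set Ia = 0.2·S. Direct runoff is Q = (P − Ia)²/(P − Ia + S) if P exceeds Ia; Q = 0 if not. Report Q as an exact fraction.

Q = 22074110523/2296708700 in ≈ 9.611 in

NRCS table: industrial district, soil group B → CN(II) = 88
Adjust CN=88 to AMC III: 23·88/(10 + 0.13·88) → 2024 ÷ (536/25) = 6325/67 ≈ 94.403
S = 1000/(6325/67) − 10 = 150/253 in ≈ 0.593 in
Ia = 0.2S: 0.2·0.593 = 0.119 in (exactly 30/253)
P − Ia = 10.290 − 0.119 = 257337/25300 ≈ 10.171 in (> 0, runoff occurs)
Q: (257337/25300)² ÷ (272337/25300) = 22074110523/2296708700 in (≈ 9.611 in)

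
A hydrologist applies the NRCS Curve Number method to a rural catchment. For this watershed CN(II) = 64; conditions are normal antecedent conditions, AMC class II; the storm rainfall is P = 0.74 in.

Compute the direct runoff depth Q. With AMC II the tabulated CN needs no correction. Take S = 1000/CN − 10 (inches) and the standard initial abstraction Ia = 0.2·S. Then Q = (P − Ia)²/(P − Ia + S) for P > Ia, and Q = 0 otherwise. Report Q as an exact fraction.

Q = 0 in ≈ 0.000 in

CN(II) = 64; AMC II needs no correction.
Max retention: S = 1000/64 − 10 = 45/8 in (≈ 5.625 in)
Initial abstraction Ia = S/5 = (45/8)/5 = 9/8 ≈ 1.125 in
P = 0.740 ≤ Ia = 1.125 in: entire storm abstracted, Q = 0.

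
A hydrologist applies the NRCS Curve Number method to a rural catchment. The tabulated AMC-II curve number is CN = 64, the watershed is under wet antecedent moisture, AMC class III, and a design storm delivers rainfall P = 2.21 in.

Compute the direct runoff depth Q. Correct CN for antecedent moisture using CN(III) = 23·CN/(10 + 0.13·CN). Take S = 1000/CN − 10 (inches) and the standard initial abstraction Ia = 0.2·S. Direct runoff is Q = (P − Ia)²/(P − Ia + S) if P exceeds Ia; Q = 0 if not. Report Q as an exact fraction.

Q = 3916441/5510225 in ≈ 0.711 in

CN(III) from CN(II)=64: (23·64)/(10 + 0.13·64) = 18400/229 ≈ 80.349
S = 1000/(18400/229) − 10 = 225/92 in ≈ 2.446 in
Ia = 0.2S: 0.2·2.446 = 0.489 in (exactly 45/92)
Since P=2.210 > Ia=0.489: effective rainfall P−Ia = 1979/1150 in
Q = (1979/1150)²/((1979/1150) + 225/92) = (3916441/1322500)/(9583/2300) = 3916441/5510225 in ≈ 0.711 in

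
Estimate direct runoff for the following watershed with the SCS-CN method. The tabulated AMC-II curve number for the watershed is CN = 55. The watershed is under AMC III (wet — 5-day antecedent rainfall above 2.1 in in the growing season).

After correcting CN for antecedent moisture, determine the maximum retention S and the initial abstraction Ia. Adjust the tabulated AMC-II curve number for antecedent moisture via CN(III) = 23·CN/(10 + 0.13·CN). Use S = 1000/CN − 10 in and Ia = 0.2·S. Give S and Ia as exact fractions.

S = 900/253 in ≈ 3.557 in; Ia = 180/253 in ≈ 0.711 in

Adjust CN=55 to AMC III: 23·55/(10 + 0.13·55) → 1265 ÷ (343/20) = 25300/343 ≈ 73.761
Retention S: 1000/CN − 10 with CN=73.761 → S = 900/253 ≈ 3.557 in
Ia = 0.2S: 0.2·3.557 = 0.711 in (exactly 180/253)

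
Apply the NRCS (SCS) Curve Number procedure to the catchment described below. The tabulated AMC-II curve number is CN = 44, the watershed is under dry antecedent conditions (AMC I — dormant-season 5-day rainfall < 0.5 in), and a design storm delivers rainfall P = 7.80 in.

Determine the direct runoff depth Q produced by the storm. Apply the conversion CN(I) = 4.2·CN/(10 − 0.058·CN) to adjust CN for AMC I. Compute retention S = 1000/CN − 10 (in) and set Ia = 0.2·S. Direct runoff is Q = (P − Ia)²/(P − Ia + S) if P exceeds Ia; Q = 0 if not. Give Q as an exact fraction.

CN(I) from CN(II)=44: (4.2·44)/(10 − 0.058·44) = 3300/133 ≈ 24.812
S = 1000/(3300/133) − 10 = 1000/33 in ≈ 30.303 in
Ia = 0.2S: 0.2·30.303 = 6.061 in (exactly 200/33)
P − Ia = 7.800 − 6.061 = 287/165 ≈ 1.739 in (> 0, runoff occurs)
Q: (287/165)² ÷ (5287/165) = 82369/872355 in (≈ 0.094 in)

Q = 82369/872355 in ≈ 0.094 in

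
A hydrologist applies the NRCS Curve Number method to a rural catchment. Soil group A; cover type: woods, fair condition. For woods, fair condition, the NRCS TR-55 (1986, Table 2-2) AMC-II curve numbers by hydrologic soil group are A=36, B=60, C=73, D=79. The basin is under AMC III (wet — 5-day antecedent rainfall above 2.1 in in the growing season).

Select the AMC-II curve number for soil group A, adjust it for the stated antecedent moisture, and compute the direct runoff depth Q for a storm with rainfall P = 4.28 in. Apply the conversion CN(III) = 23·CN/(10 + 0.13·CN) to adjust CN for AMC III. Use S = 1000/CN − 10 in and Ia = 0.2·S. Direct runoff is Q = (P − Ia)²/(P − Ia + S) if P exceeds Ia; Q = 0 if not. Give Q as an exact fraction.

Q = 200194201/280221075 in ≈ 0.714 in

NRCS table: woods, fair condition, soil group A → CN(II) = 36
Wet (AMC III): CN(III) = 23·36/(10 + 0.13·36) = 828/(367/25) = 20700/367 ≈ 56.403
Retention S: 1000/CN − 10 with CN=56.403 → S = 1600/207 ≈ 7.729 in
Ia = 0.2S: 0.2·7.729 = 1.546 in (exactly 320/207)
P − Ia = 4.280 − 1.546 = 14149/5175 ≈ 2.734 in (> 0, runoff occurs)
Q = (14149/5175)²/((14149/5175) + 1600/207) = (200194201/26780625)/(54149/5175) = 200194201/280221075 in ≈ 0.714 in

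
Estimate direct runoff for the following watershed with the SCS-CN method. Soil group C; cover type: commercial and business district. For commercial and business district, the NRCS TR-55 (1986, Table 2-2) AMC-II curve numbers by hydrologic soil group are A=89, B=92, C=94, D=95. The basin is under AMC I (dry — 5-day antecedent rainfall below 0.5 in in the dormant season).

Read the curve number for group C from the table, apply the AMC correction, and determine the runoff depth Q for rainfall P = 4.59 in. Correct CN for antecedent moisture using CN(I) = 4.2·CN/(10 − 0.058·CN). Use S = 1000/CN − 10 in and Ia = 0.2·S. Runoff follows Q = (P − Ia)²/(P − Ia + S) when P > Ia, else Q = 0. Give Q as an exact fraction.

Q = 19884102121/6284261900 in ≈ 3.164 in

NRCS table: commercial and business district, soil group C → CN(II) = 94
CN(I) from CN(II)=94: (4.2·94)/(10 − 0.058·94) = 32900/379 ≈ 86.807
Max retention: S = 1000/(32900/379) − 10 = 500/329 in (≈ 1.520 in)
Initial abstraction Ia = S/5 = (500/329)/5 = 100/329 ≈ 0.304 in
Excess rainfall: 4.590 − 0.304 = 4.286 in; P > Ia so Q > 0
Runoff Q = (P−Ia)²/(P−Ia+S) = (4.286)²/(4.286+1.520) = 19884102121/6284261900 ≈ 3.164 in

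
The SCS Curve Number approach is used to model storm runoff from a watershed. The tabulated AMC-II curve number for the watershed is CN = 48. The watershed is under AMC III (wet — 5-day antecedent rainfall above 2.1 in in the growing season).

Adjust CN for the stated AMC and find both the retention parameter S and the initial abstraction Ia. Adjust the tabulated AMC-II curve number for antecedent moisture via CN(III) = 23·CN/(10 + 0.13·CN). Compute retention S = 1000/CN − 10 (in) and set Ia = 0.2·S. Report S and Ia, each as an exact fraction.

S = 325/69 in ≈ 4.710 in; Ia = 65/69 in ≈ 0.942 in

Adjust CN=48 to AMC III: 23·48/(10 + 0.13·48) → 1104 ÷ (406/25) = 13800/203 ≈ 67.980
Max retention: S = 1000/(13800/203) − 10 = 325/69 in (≈ 4.710 in)
Ia = 0.2·(325/69) = 65/69 in ≈ 0.942 in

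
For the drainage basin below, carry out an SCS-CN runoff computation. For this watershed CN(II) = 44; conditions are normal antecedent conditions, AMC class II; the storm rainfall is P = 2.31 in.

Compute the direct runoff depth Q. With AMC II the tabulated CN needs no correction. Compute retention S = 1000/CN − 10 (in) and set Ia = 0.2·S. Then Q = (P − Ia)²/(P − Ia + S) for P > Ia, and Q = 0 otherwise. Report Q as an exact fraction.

Q = 0 in ≈ 0.000 in

CN(II) = 44; AMC II needs no correction.
S = 1000/44 − 10 = 140/11 in ≈ 12.727 in
Ia = 0.2S: 0.2·12.727 = 2.545 in (exactly 28/11)
P = 2.310 ≤ Ia = 2.545 in: entire storm abstracted, Q = 0.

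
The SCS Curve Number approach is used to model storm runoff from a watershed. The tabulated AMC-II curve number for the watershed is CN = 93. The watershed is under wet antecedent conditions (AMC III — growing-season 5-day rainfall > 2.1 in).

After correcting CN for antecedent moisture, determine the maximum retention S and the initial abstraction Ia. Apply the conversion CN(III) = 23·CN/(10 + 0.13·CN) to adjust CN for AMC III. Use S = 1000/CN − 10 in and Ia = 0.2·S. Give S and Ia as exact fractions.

S = 700/2139 in ≈ 0.327 in; Ia = 140/2139 in ≈ 0.065 in

Adjust CN=93 to AMC III: 23·93/(10 + 0.13·93) → 2139 ÷ (2209/100) = 213900/2209 ≈ 96.831
Max retention: S = 1000/(213900/2209) − 10 = 700/2139 in (≈ 0.327 in)
Ia = 0.2S: 0.2·0.327 = 0.065 in (exactly 140/2139)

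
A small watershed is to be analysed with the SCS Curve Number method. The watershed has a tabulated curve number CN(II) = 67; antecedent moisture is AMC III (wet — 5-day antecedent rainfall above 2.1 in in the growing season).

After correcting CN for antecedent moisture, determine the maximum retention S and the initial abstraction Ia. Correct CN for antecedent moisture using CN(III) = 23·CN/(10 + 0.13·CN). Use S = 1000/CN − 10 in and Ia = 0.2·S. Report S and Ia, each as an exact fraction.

S = 3300/1541 in ≈ 2.141 in; Ia = 660/1541 in ≈ 0.428 in

CN(III) from CN(II)=67: (23·67)/(10 + 0.13·67) = 154100/1871 ≈ 82.362
Max retention: S = 1000/(154100/1871) − 10 = 3300/1541 in (≈ 2.141 in)
Initial abstraction Ia = S/5 = (3300/1541)/5 = 660/1541 ≈ 0.428 in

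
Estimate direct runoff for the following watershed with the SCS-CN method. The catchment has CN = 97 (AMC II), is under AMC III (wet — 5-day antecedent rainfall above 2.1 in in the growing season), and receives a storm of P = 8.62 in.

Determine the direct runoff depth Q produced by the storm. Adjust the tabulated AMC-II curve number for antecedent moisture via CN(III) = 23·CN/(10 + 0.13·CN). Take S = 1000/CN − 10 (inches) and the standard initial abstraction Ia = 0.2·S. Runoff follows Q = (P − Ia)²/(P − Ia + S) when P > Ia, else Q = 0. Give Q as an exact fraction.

CN(III) from CN(II)=97: (23·97)/(10 + 0.13·97) = 223100/2261 ≈ 98.673
Retention S: 1000/CN − 10 with CN=98.673 → S = 300/2231 ≈ 0.134 in
Initial abstraction Ia = S/5 = (300/2231)/5 = 60/2231 ≈ 0.027 in
P − Ia = 8.620 − 0.027 = 958561/111550 ≈ 8.593 in (> 0, runoff occurs)
Runoff Q = (P−Ia)²/(P−Ia+S) = (8.593)²/(8.593+0.134) = 918839190721/108600729550 ≈ 8.461 in

Q = 918839190721/108600729550 in ≈ 8.461 in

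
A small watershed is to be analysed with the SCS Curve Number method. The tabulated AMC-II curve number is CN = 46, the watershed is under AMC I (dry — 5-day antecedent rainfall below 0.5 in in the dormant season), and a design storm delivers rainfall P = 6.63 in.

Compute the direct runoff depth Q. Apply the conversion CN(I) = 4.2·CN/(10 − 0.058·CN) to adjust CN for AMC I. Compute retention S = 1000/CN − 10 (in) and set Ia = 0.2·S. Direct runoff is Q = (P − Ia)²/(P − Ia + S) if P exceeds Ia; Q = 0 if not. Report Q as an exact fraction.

Q = 93442683/2504854100 in ≈ 0.037 in

CN(I) from CN(II)=46: (4.2·46)/(10 − 0.058·46) = 16100/611 ≈ 26.350
Max retention: S = 1000/(16100/611) − 10 = 4500/161 in (≈ 27.950 in)
Ia = 0.2·(4500/161) = 900/161 in ≈ 5.590 in
Excess rainfall: 6.630 − 5.590 = 1.040 in; P > Ia so Q > 0
Runoff Q = (P−Ia)²/(P−Ia+S) = (1.040)²/(1.040+27.950) = 93442683/2504854100 ≈ 0.037 in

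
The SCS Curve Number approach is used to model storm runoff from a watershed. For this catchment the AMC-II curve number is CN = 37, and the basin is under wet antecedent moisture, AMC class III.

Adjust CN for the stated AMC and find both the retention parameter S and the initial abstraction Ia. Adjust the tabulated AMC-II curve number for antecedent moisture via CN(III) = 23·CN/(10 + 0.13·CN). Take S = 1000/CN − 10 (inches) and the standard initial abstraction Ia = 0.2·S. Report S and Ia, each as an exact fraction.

Wet (AMC III): CN(III) = 23·37/(10 + 0.13·37) = 851/(1481/100) = 85100/1481 ≈ 57.461
S = 1000/(85100/1481) − 10 = 6300/851 in ≈ 7.403 in
Ia = 0.2S: 0.2·7.403 = 1.481 in (exactly 1260/851)

S = 6300/851 in ≈ 7.403 in; Ia = 1260/851 in ≈ 1.481 in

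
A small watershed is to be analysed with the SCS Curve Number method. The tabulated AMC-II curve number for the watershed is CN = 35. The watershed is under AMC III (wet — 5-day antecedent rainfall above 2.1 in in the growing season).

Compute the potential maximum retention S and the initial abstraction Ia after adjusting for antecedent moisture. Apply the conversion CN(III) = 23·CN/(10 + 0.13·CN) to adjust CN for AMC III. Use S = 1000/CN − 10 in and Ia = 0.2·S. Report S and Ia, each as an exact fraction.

Adjust CN=35 to AMC III: 23·35/(10 + 0.13·35) → 805 ÷ (291/20) = 16100/291 ≈ 55.326
Retention S: 1000/CN − 10 with CN=55.326 → S = 1300/161 ≈ 8.075 in
Ia = 0.2·(1300/161) = 260/161 in ≈ 1.615 in

S = 1300/161 in ≈ 8.075 in; Ia = 260/161 in ≈ 1.615 in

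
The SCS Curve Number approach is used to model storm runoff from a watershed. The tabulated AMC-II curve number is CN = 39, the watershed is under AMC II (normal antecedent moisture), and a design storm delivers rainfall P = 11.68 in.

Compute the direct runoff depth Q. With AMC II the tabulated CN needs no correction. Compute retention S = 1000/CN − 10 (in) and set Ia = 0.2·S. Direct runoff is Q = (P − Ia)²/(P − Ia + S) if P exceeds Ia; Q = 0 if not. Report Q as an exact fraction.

Q = 17380561/5749575 in ≈ 3.023 in

Average conditions: CN = 39 (no AMC adjustment).
Retention S: 1000/CN − 10 with CN=39.000 → S = 610/39 ≈ 15.641 in
Ia = 0.2S: 0.2·15.641 = 3.128 in (exactly 122/39)
Since P=11.680 > Ia=3.128: effective rainfall P−Ia = 8338/975 in
Q: (8338/975)² ÷ (23588/975) = 17380561/5749575 in (≈ 3.023 in)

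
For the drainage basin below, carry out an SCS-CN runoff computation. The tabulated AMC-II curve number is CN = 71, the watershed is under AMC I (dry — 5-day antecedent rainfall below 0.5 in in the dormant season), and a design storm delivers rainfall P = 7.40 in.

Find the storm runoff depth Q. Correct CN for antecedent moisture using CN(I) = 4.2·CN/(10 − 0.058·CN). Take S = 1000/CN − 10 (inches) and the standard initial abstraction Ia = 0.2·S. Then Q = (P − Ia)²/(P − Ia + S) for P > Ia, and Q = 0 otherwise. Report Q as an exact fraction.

Q = 1653804889/843659985 in ≈ 1.960 in

Adjust CN=71 to AMC I: 4.2·71/(10 − 0.058·71) → (1491/5) ÷ (2941/500) = 149100/2941 ≈ 50.697
Retention S: 1000/CN − 10 with CN=50.697 → S = 14500/1491 ≈ 9.725 in
Initial abstraction Ia = S/5 = (14500/1491)/5 = 2900/1491 ≈ 1.945 in
Since P=7.400 > Ia=1.945: effective rainfall P−Ia = 40667/7455 in
Q: (40667/7455)² ÷ (113167/7455) = 1653804889/843659985 in (≈ 1.960 in)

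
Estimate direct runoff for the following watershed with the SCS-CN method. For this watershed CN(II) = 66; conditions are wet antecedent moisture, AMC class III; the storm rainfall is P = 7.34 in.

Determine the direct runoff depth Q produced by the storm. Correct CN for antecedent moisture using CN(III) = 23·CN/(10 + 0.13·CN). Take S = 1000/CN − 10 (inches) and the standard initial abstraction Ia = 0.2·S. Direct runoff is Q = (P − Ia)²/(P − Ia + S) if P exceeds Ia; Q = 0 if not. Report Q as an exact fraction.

Q = 68409971809/13151686350 in ≈ 5.202 in

CN(III) from CN(II)=66: (23·66)/(10 + 0.13·66) = 75900/929 ≈ 81.701
S = 1000/(75900/929) − 10 = 1700/759 in ≈ 2.240 in
Ia = 0.2S: 0.2·2.240 = 0.448 in (exactly 340/759)
Since P=7.340 > Ia=0.448: effective rainfall P−Ia = 261553/37950 in
Q: (261553/37950)² ÷ (346553/37950) = 68409971809/13151686350 in (≈ 5.202 in)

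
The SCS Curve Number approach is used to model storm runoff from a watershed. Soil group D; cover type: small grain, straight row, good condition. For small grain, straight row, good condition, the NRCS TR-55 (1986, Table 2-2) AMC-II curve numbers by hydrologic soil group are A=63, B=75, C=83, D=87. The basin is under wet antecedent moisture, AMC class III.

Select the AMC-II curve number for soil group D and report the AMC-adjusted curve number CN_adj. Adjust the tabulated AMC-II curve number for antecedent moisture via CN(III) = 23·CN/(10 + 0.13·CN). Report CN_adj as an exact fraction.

CN_adj = 200100/2131 ≈ 93.900

NRCS table: small grain, straight row, good condition, soil group D → CN(II) = 87
CN(III) from CN(II)=87: (23·87)/(10 + 0.13·87) = 200100/2131 ≈ 93.900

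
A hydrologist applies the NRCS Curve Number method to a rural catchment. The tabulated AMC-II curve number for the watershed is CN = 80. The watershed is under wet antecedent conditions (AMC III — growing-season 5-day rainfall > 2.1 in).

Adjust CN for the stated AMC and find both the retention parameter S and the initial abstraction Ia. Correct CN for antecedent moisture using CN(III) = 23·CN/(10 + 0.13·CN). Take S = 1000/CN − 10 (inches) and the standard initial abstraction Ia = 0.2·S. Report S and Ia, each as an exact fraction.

S = 25/23 in ≈ 1.087 in; Ia = 5/23 in ≈ 0.217 in

Adjust CN=80 to AMC III: 23·80/(10 + 0.13·80) → 1840 ÷ (102/5) = 4600/51 ≈ 90.196
Retention S: 1000/CN − 10 with CN=90.196 → S = 25/23 ≈ 1.087 in
Ia = 0.2S: 0.2·1.087 = 0.217 in (exactly 5/23)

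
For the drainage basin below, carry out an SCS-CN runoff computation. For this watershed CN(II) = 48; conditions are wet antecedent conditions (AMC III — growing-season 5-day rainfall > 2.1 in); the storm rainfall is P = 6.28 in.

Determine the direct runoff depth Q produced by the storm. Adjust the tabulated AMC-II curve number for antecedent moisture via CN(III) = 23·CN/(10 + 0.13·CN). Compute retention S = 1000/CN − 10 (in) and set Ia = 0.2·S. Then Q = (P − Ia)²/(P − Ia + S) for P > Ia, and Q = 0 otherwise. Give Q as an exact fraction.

Wet (AMC III): CN(III) = 23·48/(10 + 0.13·48) = 1104/(406/25) = 13800/203 ≈ 67.980
Retention S: 1000/CN − 10 with CN=67.980 → S = 325/69 ≈ 4.710 in
Ia = 0.2·(325/69) = 65/69 in ≈ 0.942 in
P − Ia = 6.280 − 0.942 = 9208/1725 ≈ 5.338 in (> 0, runoff occurs)
Runoff Q = (P−Ia)²/(P−Ia+S) = (5.338)²/(5.338+4.710) = 84787264/29899425 ≈ 2.836 in

Q = 84787264/29899425 in ≈ 2.836 in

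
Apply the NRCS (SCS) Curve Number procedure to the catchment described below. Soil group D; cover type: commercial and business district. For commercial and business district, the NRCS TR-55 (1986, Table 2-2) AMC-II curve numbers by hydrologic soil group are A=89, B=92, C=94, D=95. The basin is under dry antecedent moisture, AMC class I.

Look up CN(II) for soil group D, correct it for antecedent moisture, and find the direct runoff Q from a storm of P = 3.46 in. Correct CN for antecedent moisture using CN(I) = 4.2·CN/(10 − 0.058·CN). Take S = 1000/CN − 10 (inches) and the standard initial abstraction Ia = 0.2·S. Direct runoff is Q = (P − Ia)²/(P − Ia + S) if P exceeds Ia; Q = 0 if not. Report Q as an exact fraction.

NRCS table: commercial and business district, soil group D → CN(II) = 95
Adjust CN=95 to AMC I: 4.2·95/(10 − 0.058·95) → 399 ÷ (449/100) = 39900/449 ≈ 88.864
Max retention: S = 1000/(39900/449) − 10 = 500/399 in (≈ 1.253 in)
Ia = 0.2S: 0.2·1.253 = 0.251 in (exactly 100/399)
Since P=3.460 > Ia=0.251: effective rainfall P−Ia = 64027/19950 in
Q: (64027/19950)² ÷ (89027/19950) = 4099456729/1776088650 in (≈ 2.308 in)

Q = 4099456729/1776088650 in ≈ 2.308 in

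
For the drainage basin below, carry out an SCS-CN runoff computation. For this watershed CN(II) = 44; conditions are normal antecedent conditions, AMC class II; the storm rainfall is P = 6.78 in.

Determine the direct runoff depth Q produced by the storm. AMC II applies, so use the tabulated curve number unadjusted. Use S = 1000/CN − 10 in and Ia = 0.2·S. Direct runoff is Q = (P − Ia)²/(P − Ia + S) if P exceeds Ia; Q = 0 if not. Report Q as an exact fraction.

CN(II) = 44; AMC II needs no correction.
Max retention: S = 1000/44 − 10 = 140/11 in (≈ 12.727 in)
Ia = 0.2S: 0.2·12.727 = 2.545 in (exactly 28/11)
P − Ia = 6.780 − 2.545 = 2329/550 ≈ 4.235 in (> 0, runoff occurs)
Q = (2329/550)²/((2329/550) + 140/11) = (5424241/302500)/(9329/550) = 5424241/5130950 in ≈ 1.057 in

Q = 5424241/5130950 in ≈ 1.057 in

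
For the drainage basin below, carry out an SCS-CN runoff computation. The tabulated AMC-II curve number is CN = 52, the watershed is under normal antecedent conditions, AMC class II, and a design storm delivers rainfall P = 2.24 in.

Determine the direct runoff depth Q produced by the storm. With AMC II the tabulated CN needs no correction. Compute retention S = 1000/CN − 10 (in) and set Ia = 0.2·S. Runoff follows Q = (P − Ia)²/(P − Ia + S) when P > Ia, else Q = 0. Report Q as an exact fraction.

Q = 2048/127075 in ≈ 0.016 in

Average conditions: CN = 52 (no AMC adjustment).
Retention S: 1000/CN − 10 with CN=52.000 → S = 120/13 ≈ 9.231 in
Ia = 0.2S: 0.2·9.231 = 1.846 in (exactly 24/13)
P − Ia = 2.240 − 1.846 = 128/325 ≈ 0.394 in (> 0, runoff occurs)
Q = (128/325)²/((128/325) + 120/13) = (16384/105625)/(3128/325) = 2048/127075 in ≈ 0.016 in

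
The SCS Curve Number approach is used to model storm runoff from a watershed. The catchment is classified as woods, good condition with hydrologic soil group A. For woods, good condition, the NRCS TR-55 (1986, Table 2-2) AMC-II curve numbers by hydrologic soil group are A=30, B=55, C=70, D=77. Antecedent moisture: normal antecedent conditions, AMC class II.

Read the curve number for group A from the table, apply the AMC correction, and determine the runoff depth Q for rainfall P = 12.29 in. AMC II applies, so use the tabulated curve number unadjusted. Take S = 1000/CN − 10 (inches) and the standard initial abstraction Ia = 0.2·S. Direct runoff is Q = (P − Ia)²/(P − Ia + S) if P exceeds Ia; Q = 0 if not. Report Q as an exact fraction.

Q = 5230369/2786100 in ≈ 1.877 in

NRCS table: woods, good condition, soil group A → CN(II) = 30
CN(II) = 30; AMC II needs no correction.
S = 1000/30 − 10 = 70/3 in ≈ 23.333 in
Ia = 0.2S: 0.2·23.333 = 4.667 in (exactly 14/3)
P − Ia = 12.290 − 4.667 = 2287/300 ≈ 7.623 in (> 0, runoff occurs)
Q = (2287/300)²/((2287/300) + 70/3) = (5230369/90000)/(9287/300) = 5230369/2786100 in ≈ 1.877 in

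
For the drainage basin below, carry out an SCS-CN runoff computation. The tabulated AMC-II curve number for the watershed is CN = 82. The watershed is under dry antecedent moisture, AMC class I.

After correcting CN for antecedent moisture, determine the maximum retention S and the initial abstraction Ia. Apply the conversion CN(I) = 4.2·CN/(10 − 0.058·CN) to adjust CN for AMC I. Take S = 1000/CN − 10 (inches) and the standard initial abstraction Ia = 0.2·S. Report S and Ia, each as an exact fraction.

Dry (AMC I): CN(I) = 4.2·82/(10 − 0.058·82) = (1722/5)/(1311/250) = 28700/437 ≈ 65.675
Max retention: S = 1000/(28700/437) − 10 = 1500/287 in (≈ 5.226 in)
Initial abstraction Ia = S/5 = (1500/287)/5 = 300/287 ≈ 1.045 in

S = 1500/287 in ≈ 5.226 in; Ia = 300/287 in ≈ 1.045 in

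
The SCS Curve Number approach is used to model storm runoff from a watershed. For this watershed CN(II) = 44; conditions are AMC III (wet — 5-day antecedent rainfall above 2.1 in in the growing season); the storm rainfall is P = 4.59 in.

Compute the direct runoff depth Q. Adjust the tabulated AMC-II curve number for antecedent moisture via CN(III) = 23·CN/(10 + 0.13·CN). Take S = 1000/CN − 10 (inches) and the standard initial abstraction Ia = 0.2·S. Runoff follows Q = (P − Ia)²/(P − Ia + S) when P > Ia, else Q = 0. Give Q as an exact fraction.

Q = 7766368129/5771613100 in ≈ 1.346 in

Adjust CN=44 to AMC III: 23·44/(10 + 0.13·44) → 1012 ÷ (393/25) = 25300/393 ≈ 64.377
Retention S: 1000/CN − 10 with CN=64.377 → S = 1400/253 ≈ 5.534 in
Ia = 0.2·(1400/253) = 280/253 in ≈ 1.107 in
Since P=4.590 > Ia=1.107: effective rainfall P−Ia = 88127/25300 in
Runoff Q = (P−Ia)²/(P−Ia+S) = (3.483)²/(3.483+5.534) = 7766368129/5771613100 ≈ 1.346 in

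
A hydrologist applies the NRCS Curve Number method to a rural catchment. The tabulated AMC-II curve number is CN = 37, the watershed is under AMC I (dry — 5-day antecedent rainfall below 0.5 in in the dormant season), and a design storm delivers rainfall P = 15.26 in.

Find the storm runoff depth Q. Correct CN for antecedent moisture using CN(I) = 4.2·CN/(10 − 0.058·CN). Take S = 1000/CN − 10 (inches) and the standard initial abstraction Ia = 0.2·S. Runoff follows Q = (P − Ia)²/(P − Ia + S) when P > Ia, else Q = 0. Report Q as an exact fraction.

Q = 175059361/163227350 in ≈ 1.072 in

Adjust CN=37 to AMC I: 4.2·37/(10 − 0.058·37) → (777/5) ÷ (3927/500) = 3700/187 ≈ 19.786
Max retention: S = 1000/(3700/187) − 10 = 1500/37 in (≈ 40.541 in)
Initial abstraction Ia = S/5 = (1500/37)/5 = 300/37 ≈ 8.108 in
Since P=15.260 > Ia=8.108: effective rainfall P−Ia = 13231/1850 in
Runoff Q = (P−Ia)²/(P−Ia+S) = (7.152)²/(7.152+40.541) = 175059361/163227350 ≈ 1.072 in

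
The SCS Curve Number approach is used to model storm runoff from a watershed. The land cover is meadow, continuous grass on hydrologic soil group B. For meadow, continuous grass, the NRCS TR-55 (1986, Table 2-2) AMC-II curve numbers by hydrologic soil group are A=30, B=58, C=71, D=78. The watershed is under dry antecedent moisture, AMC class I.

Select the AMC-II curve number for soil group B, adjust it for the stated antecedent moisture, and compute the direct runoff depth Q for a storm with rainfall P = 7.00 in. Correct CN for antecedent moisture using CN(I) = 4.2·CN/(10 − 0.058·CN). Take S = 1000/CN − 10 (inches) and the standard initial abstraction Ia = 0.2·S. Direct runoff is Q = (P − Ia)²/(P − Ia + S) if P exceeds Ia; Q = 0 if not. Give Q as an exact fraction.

Q = 10609/17487 in ≈ 0.607 in

NRCS table: meadow, continuous grass, soil group B → CN(II) = 58
CN(I) from CN(II)=58: (4.2·58)/(10 − 0.058·58) = 2900/79 ≈ 36.709
S = 1000/(2900/79) − 10 = 500/29 in ≈ 17.241 in
Ia = 0.2S: 0.2·17.241 = 3.448 in (exactly 100/29)
Excess rainfall: 7.000 − 3.448 = 3.552 in; P > Ia so Q > 0
Q = (103/29)²/((103/29) + 500/29) = (10609/841)/(603/29) = 10609/17487 in ≈ 0.607 in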